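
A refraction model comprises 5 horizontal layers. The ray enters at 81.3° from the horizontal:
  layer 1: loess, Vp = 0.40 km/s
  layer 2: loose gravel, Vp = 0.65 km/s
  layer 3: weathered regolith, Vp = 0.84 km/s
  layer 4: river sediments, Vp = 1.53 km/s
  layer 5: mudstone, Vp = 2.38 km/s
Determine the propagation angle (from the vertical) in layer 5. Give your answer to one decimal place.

64.2°

From the normal: θ₁ = 90° − 81.3° = 8.7°.
Snell's law across each interface conserves sin θ / V, so sin θ_5 = V_5·sin θ₁/V₁.
sin θ_5 = 2.38 × sin 8.7° / 0.40 = 0.9000.
θ_5 = arcsin 0.9000 = 64.16°.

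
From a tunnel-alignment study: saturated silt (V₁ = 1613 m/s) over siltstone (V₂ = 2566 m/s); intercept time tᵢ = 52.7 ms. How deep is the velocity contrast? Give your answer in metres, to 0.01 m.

h = tᵢ·V₁·V₂ / (2·√(V₂²−V₁²)).
√(V₂²−V₁²) = √(2566² − 1613²) = 1995.6 m/s.
h = 0.0527 s × 1613 × 2566 / (2 × 1995.6) = 54.65 m.

54.65 m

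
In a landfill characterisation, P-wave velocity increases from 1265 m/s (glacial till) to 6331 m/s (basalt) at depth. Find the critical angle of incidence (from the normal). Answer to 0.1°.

11.5°

Critical incidence: sin θ_c = V₁/V₂ = 1265/6331 = 0.1998.
θ_c = arcsin 0.1998 = 11.53°.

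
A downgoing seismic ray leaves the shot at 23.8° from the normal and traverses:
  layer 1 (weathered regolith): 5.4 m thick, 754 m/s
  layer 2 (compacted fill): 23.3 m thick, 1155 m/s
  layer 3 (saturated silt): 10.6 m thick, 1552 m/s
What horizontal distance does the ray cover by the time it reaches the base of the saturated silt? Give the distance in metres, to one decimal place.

Apply Snell's law at each interface; in layer i the horizontal offset is hᵢ·tan θᵢ.
Layer 1: θ = 23.80°; offset = 5.4·tan 23.80° = 2.382 m.
Layer 2: sin θ = 1155·sin 23.8°/754 = 0.6182, θ = 38.18°; offset = 23.3·tan 38.18° = 18.324 m.
Layer 3: sin θ = 1552·sin 23.8°/754 = 0.8306, θ = 56.16°; offset = 10.6·tan 56.16° = 15.813 m.
Total horizontal offset = 36.518 m.

36.5 m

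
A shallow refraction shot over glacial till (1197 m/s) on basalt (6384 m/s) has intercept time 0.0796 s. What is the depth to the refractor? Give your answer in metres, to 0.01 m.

θ_c = arcsin(1197/6384) = 10.81°; cos θ_c = 0.9823.
tᵢ = 2h cos θ_c/V₁ ⇒ h = tᵢ·V₁/(2 cos θ_c) = 0.0796·1197/(2·0.9823) = 48.50 m.

48.50 m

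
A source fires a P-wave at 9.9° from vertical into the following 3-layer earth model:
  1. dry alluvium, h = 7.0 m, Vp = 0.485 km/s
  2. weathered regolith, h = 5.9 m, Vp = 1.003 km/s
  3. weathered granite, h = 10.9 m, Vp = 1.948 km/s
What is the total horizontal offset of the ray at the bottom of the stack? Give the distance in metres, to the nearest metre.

Ray parameter p = sin 9.9° / 0.485 km/s = 3.5449e-01 s/km.
Layer 1: θ = 9.90°; offset = 7.0·tan 9.90° = 1.222 m.
Layer 2: sin θ = p·1.003 = 0.3556 → θ = 20.83°; offset = 5.9·tan 20.83° = 2.244 m.
Layer 3: sin θ = p·1.948 = 0.6906 → θ = 43.67°; offset = 10.9·tan 43.67° = 10.407 m.
Total horizontal offset = 13.873 m.

14 m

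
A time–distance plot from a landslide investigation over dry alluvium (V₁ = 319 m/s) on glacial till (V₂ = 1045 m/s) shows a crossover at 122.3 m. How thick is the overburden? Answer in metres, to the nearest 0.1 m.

h = (x_cross/2)·√((V₂−V₁)/(V₂+V₁)).
(V₂−V₁)/(V₂+V₁) = (1045−319)/(1045+319) = 0.5323; √ = 0.7296.
h = (122.3/2)·0.7296 = 44.61 m.

44.6 m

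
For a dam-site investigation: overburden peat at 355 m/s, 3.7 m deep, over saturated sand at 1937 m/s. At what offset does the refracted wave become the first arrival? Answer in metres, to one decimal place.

x_cross = 2h·√((V₂+V₁)/(V₂−V₁)).
(V₂+V₁)/(V₂−V₁) = (1937+355)/(1937−355) = 1.4488; √ = 1.2037.
x_cross = 2·3.7·1.2037 = 8.91 m.

8.9 m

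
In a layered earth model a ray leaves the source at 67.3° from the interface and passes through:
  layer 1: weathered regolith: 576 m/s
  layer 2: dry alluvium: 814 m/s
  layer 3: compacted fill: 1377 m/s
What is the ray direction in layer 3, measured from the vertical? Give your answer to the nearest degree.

From the normal: θ₁ = 90° − 67.3° = 22.7°.
Ray parameter p = sin 22.7° / 576 = 6.6998e-04 s/m.
sin θ_3 = p·V_3 = 6.6998e-04 × 1377 = 0.9226.
θ_3 = arcsin 0.9226 = 67.30°.

67°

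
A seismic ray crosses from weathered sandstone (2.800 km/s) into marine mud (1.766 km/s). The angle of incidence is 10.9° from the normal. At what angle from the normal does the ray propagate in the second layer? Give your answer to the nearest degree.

7°

Snell's law: sin θ₂ = (V₂/V₁)·sin θ₁ = (1.766/2.800)·sin 10.9° = 0.1193.
θ₂ = sin⁻¹(0.1193) = 6.85° (from vertical).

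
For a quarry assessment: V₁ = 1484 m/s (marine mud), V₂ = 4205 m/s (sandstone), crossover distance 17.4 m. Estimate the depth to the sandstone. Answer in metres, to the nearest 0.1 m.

6.0 m

x_cross = 2h·√((V₂+V₁)/(V₂−V₁)) → h = x_cross / (2·√((V₂+V₁)/(V₂−V₁))).
√((V₂+V₁)/(V₂−V₁)) = √((4205+1484)/(4205−1484)) = 1.4460.
h = 17.4 / (2·1.4460) = 6.02 m.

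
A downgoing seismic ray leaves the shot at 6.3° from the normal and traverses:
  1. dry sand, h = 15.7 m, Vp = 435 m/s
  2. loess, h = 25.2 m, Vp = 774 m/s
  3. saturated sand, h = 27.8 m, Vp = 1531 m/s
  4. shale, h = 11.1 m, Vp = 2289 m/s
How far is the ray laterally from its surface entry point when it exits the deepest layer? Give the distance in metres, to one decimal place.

26.2 m

Ray parameter p = sin 6.3° / 435 m/s = 2.5226e-04 s/m.
Layer 1: θ = 6.30°; offset = 15.7·tan 6.30° = 1.733 m.
Layer 2: sin θ = p·774 = 0.1953 → θ = 11.26°; offset = 25.2·tan 11.26° = 5.017 m.
Layer 3: sin θ = p·1531 = 0.3862 → θ = 22.72°; offset = 27.8·tan 22.72° = 11.640 m.
Layer 4: sin θ = p·2289 = 0.5774 → θ = 35.27°; offset = 11.1·tan 35.27° = 7.851 m.
Σ offsets = 26.241 m.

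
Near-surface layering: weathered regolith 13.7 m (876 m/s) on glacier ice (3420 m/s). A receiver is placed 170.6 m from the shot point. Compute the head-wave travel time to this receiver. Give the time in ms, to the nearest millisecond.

θ_c = arcsin(V₁/V₂) = arcsin(876/3420) = 14.84°, cos θ_c = 0.9666.
Intercept time tᵢ = 2h cos θ_c / V₁ = 2·13.7·0.9666/876 = 0.03024 s.
t = x/V₂ + tᵢ = 170.6/3420 + 0.03024 = 0.08012 s.

80 ms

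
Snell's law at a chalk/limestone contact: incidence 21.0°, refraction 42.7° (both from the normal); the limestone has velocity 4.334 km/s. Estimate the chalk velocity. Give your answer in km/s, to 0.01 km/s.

sin 21.0° = 0.3584; sin 42.7° = 0.6782.
V₁ = V₂·(sin θ₁/sin θ₂) = 4.334·(0.3584/0.6782) = 2.29 km/s.

2.29 km/s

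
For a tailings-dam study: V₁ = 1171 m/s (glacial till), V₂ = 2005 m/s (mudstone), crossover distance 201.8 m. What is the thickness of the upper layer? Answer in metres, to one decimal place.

51.7 m

h = (x_cross/2)·√((V₂−V₁)/(V₂+V₁)).
(V₂−V₁)/(V₂+V₁) = (2005−1171)/(2005+1171) = 0.2626; √ = 0.5124.
h = (201.8/2)·0.5124 = 51.71 m.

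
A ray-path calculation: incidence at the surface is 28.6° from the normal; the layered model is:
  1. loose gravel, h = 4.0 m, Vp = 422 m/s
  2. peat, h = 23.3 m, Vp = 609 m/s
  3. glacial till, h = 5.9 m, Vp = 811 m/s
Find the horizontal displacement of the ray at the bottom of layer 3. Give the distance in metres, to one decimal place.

38.3 m

Apply Snell's law at each interface; in layer i the horizontal offset is hᵢ·tan θᵢ.
Layer 1: θ = 28.60°; offset = 4.0·tan 28.60° = 2.181 m.
Layer 2: sin θ = 609·sin 28.6°/422 = 0.6908, θ = 43.69°; offset = 23.3·tan 43.69° = 22.262 m.
Layer 3: sin θ = 811·sin 28.6°/422 = 0.9200, θ = 66.92°; offset = 5.9·tan 66.92° = 13.845 m.
Summing the layer offsets gives 38.288 m.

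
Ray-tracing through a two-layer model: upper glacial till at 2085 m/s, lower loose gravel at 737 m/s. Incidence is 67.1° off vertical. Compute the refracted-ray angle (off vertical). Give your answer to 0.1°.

sin θ₁/V₁ = sin θ₂/V₂ ⇒ sin θ₂ = 737·sin 67.1°/2085 = 737·0.9212/2085 = 0.3256.
θ₂ = arcsin 0.3256 = 19.00° from the normal.

19.0°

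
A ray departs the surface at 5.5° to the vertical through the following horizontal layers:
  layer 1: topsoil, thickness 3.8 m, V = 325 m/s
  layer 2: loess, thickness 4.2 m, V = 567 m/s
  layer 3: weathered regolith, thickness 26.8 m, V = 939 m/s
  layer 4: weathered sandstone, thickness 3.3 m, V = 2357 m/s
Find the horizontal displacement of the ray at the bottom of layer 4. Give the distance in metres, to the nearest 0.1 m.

12.0 m

Ray parameter p = sin 5.5° / 325 m/s = 2.9491e-04 s/m.
Layer 1: θ = 5.50°; offset = 3.8·tan 5.50° = 0.366 m.
Layer 2: sin θ = p·567 = 0.1672 → θ = 9.63°; offset = 4.2·tan 9.63° = 0.712 m.
Layer 3: sin θ = p·939 = 0.2769 → θ = 16.08°; offset = 26.8·tan 16.08° = 7.724 m.
Layer 4: sin θ = p·2357 = 0.6951 → θ = 44.04°; offset = 3.3·tan 44.04° = 3.191 m.
Σ offsets = 11.992 m.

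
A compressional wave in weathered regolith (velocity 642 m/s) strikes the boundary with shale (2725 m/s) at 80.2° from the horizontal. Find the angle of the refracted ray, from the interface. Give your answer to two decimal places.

Angle from the normal: 90° − 80.2° = 9.8°.
Snell's law: sin θ₂ = (V₂/V₁)·sin θ₁ = (2725/642)·sin 9.8° = 0.7225.
θ₂ = arcsin 0.7225 = 46.26° from the normal.
From the interface: 90° − 46.26° = 43.74°.

43.74°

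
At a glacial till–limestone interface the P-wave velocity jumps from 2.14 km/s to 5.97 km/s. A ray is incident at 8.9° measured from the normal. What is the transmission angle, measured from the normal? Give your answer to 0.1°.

25.6°

sin θ₁/V₁ = sin θ₂/V₂ ⇒ sin θ₂ = 5.97·sin 8.9°/2.14 = 5.97·0.1547/2.14 = 0.4316.
θ₂ = arcsin 0.4316 = 25.57° from the normal.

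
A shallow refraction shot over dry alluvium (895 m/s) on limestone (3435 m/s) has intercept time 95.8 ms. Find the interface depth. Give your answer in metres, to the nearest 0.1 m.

θ_c = arcsin(895/3435) = 15.10°; cos θ_c = 0.9655.
tᵢ = 2h cos θ_c/V₁ ⇒ h = tᵢ·V₁/(2 cos θ_c) = 0.0958·895/(2·0.9655) = 44.40 m.

44.4 m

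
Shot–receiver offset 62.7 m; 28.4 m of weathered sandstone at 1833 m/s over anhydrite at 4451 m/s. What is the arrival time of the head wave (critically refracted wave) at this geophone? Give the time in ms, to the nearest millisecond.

θ_c = arcsin(V₁/V₂) = arcsin(1833/4451) = 24.32°, cos θ_c = 0.9113.
Intercept time tᵢ = 2h cos θ_c / V₁ = 2·28.4·0.9113/1833 = 0.02824 s.
t = x/V₂ + tᵢ = 62.7/4451 + 0.02824 = 0.04232 s.

42 ms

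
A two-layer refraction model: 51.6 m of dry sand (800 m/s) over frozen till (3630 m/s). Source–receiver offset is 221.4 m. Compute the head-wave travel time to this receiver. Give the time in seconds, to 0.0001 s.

t = x/V₂ + 2h·√(V₂²−V₁²)/(V₁V₂).
√(V₂²−V₁²) = √(3630²−800²) = 3540.7 m/s; delay term = 2·51.6·3540.7/(800·3630) = 0.12583 s.
t = 221.4/3630 + 0.12583 = 0.18682 s.

0.1868 s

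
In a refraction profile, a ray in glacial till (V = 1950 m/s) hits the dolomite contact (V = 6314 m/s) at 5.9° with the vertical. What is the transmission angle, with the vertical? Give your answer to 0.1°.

Snell's law: sin θ₂ = (V₂/V₁)·sin θ₁ = (6314/1950)·sin 5.9° = 0.3328.
θ₂ = arcsin 0.3328 = 19.44° from the normal.

19.4°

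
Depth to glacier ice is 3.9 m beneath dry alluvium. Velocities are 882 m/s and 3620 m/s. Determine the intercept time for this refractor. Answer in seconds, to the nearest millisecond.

0.009 s

θ_c = arcsin(V₁/V₂) = arcsin(882/3620) = 14.10°; cos θ_c = 0.9699.
tᵢ = 2h·cos θ_c / V₁ = 2·3.9·0.9699 / 882 = 0.00858 s.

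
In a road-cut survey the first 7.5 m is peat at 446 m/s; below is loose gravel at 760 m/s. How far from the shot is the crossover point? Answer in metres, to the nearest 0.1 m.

29.4 m

x_cross = 2h·√((V₂+V₁)/(V₂−V₁)).
(V₂+V₁)/(V₂−V₁) = (760+446)/(760−446) = 3.8408; √ = 1.9598.
x_cross = 2·7.5·1.9598 = 29.40 m.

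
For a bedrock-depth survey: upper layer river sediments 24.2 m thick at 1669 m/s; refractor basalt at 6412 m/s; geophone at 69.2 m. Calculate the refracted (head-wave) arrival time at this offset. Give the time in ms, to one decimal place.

38.8 ms

t = x/V₂ + 2h·√(V₂²−V₁²)/(V₁V₂).
√(V₂²−V₁²) = √(6412²−1669²) = 6191.0 m/s; delay term = 2·24.2·6191.0/(1669·6412) = 0.02800 s.
t = 69.2/6412 + 0.02800 = 0.03879 s.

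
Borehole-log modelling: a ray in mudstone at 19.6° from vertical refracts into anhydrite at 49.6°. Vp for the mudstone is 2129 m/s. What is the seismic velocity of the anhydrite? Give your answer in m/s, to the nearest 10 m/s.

sin 19.6° = 0.3355; sin 49.6° = 0.7615.
V₂ = V₁·(sin θ₂/sin θ₁) = 2129·(0.7615/0.3355) = 4833.23 m/s.

4830 m/s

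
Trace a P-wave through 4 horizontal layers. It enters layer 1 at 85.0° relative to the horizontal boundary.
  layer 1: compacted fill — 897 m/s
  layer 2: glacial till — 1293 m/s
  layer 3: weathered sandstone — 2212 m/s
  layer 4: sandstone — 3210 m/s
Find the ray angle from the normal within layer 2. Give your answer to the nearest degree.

From the normal: θ₁ = 90° − 85.0° = 5.0°.
Ray parameter p = sin 5.0° / 897 = 9.7164e-05 s/m.
sin θ_2 = p·V_2 = 9.7164e-05 × 1293 = 0.1256.
θ_2 = 7.22° from the vertical.

7°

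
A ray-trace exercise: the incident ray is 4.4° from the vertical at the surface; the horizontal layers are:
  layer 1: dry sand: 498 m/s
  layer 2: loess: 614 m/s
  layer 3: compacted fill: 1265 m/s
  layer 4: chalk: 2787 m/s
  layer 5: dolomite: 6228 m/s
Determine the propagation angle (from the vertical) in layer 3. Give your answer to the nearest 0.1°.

Snell's law across each interface conserves sin θ / V, so sin θ_3 = V_3·sin θ₁/V₁.
sin θ_3 = 1265 × sin 4.4° / 498 = 0.1949.
θ_3 = 11.24° from the vertical.

11.2°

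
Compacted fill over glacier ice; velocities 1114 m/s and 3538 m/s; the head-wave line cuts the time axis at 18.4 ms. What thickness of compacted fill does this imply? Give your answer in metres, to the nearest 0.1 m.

10.8 m

θ_c = arcsin(1114/3538) = 18.35°; cos θ_c = 0.9491.
tᵢ = 2h cos θ_c/V₁ ⇒ h = tᵢ·V₁/(2 cos θ_c) = 0.0184·1114/(2·0.9491) = 10.80 m.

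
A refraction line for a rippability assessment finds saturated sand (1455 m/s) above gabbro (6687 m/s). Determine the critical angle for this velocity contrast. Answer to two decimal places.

At critical incidence the refracted ray runs along the interface (θ₂ = 90°), so sin θ_c = V₁/V₂.
θ_c = arcsin(1455/6687) = arcsin 0.2176 = 12.57°.

12.57°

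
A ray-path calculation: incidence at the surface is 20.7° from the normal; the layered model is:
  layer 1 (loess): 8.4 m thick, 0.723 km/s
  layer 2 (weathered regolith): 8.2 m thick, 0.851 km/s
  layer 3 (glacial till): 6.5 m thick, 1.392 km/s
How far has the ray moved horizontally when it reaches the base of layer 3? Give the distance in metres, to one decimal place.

13.0 m

Apply Snell's law at each interface; in layer i the horizontal offset is hᵢ·tan θᵢ.
Layer 1: θ = 20.70°; offset = 8.4·tan 20.70° = 3.174 m.
Layer 2: sin θ = 0.851·sin 20.7°/0.723 = 0.4161, θ = 24.59°; offset = 8.2·tan 24.59° = 3.752 m.
Layer 3: sin θ = 1.392·sin 20.7°/0.723 = 0.6805, θ = 42.89°; offset = 6.5·tan 42.89° = 6.037 m.
Total horizontal offset = 12.963 m.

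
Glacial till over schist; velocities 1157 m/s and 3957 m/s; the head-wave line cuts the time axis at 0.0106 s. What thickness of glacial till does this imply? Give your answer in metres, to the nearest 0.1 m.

6.4 m

θ_c = arcsin(1157/3957) = 17.00°; cos θ_c = 0.9563.
tᵢ = 2h cos θ_c/V₁ ⇒ h = tᵢ·V₁/(2 cos θ_c) = 0.0106·1157/(2·0.9563) = 6.41 m.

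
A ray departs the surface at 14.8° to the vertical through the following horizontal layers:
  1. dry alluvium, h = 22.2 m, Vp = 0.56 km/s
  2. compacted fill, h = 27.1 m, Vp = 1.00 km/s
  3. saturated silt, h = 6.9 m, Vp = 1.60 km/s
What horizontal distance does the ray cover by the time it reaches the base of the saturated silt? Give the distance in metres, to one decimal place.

27.1 m

Ray parameter p = sin 14.8° / 0.56 km/s = 4.5615e-01 s/km.
Layer 1: θ = 14.80°; offset = 22.2·tan 14.80° = 5.865 m.
Layer 2: sin θ = p·1.00 = 0.4562 → θ = 27.14°; offset = 27.1·tan 27.14° = 13.891 m.
Layer 3: sin θ = p·1.60 = 0.7298 → θ = 46.87°; offset = 6.9·tan 46.87° = 7.367 m.
Summing the layer offsets gives 27.123 m.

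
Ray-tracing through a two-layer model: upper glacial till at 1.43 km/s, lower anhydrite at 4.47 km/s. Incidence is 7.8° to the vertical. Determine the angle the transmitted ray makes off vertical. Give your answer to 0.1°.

sin θ₁/V₁ = sin θ₂/V₂ ⇒ sin θ₂ = 4.47·sin 7.8°/1.43 = 4.47·0.1357/1.43 = 0.4242.
θ₂ = sin⁻¹(0.4242) = 25.10° (from vertical).

25.1°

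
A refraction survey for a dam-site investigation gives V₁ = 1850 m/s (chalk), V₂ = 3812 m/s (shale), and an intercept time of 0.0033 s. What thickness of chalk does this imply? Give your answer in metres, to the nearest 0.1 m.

3.5 m

h = tᵢ·V₁·V₂ / (2·√(V₂²−V₁²)).
√(V₂²−V₁²) = √(3812² − 1850²) = 3333.0 m/s.
h = 0.0033 s × 1850 × 3812 / (2 × 3333.0) = 3.49 m.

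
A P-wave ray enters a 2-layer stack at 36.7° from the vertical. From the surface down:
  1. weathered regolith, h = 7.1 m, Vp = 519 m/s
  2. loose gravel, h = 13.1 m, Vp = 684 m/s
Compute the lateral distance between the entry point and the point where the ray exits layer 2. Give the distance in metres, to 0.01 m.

22.04 m

Apply Snell's law at each interface; in layer i the horizontal offset is hᵢ·tan θᵢ.
Layer 1: θ = 36.70°; offset = 7.1·tan 36.70° = 5.2922 m.
Layer 2: sin θ = 684·sin 36.7°/519 = 0.7876, θ = 51.96°; offset = 13.1·tan 51.96° = 16.7454 m.
Summing the layer offsets gives 22.0376 m.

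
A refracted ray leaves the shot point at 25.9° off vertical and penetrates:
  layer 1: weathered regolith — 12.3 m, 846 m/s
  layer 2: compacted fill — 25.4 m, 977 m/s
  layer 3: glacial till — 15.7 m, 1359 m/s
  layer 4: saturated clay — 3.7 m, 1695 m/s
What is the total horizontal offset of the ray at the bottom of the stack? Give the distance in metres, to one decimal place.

43.0 m

Apply Snell's law at each interface; in layer i the horizontal offset is hᵢ·tan θᵢ.
Layer 1: θ = 25.90°; offset = 12.3·tan 25.90° = 5.973 m.
Layer 2: sin θ = 977·sin 25.9°/846 = 0.5044, θ = 30.29°; offset = 25.4·tan 30.29° = 14.839 m.
Layer 3: sin θ = 1359·sin 25.9°/846 = 0.7017, θ = 44.56°; offset = 15.7·tan 44.56° = 15.461 m.
Layer 4: sin θ = 1695·sin 25.9°/846 = 0.8752, θ = 61.06°; offset = 3.7·tan 61.06° = 6.692 m.
Total horizontal offset = 42.965 m.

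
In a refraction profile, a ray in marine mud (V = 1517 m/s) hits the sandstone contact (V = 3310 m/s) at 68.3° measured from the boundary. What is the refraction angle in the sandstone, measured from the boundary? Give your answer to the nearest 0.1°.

Convert to the normal: θ₁ = 90° − 68.3° = 21.7°.
sin θ₁/V₁ = sin θ₂/V₂ ⇒ sin θ₂ = 3310·sin 21.7°/1517 = 3310·0.3697/1517 = 0.8068.
θ₂ = sin⁻¹(0.8068) = 53.78° (from vertical).
From the interface: 90° − 53.78° = 36.22°.

36.2°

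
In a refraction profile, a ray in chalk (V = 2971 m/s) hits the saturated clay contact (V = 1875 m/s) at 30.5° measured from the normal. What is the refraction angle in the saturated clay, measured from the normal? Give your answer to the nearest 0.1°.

sin θ₁/V₁ = sin θ₂/V₂ ⇒ sin θ₂ = 1875·sin 30.5°/2971 = 1875·0.5075/2971 = 0.3203.
θ₂ = arcsin 0.3203 = 18.68° from the normal.

18.7°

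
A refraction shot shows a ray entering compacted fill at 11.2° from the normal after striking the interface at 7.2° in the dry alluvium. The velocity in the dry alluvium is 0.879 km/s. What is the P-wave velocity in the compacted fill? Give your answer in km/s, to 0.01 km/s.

1.36 km/s

Snell's law: sin 7.2°/V₁ = sin 11.2°/V₂.
V₂ = V₁·sin 11.2°/sin 7.2° = 0.879 × 1.5497 = 1.36 km/s.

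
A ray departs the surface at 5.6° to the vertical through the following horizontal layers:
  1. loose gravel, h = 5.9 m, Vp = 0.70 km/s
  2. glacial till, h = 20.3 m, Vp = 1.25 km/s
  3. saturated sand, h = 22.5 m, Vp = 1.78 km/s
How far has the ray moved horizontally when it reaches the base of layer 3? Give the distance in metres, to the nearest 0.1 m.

Apply Snell's law at each interface; in layer i the horizontal offset is hᵢ·tan θᵢ.
Layer 1: θ = 5.60°; offset = 5.9·tan 5.60° = 0.579 m.
Layer 2: sin θ = 1.25·sin 5.6°/0.70 = 0.1743, θ = 10.04°; offset = 20.3·tan 10.04° = 3.592 m.
Layer 3: sin θ = 1.78·sin 5.6°/0.70 = 0.2481, θ = 14.37°; offset = 22.5·tan 14.37° = 5.763 m.
Summing the layer offsets gives 9.934 m.

9.9 m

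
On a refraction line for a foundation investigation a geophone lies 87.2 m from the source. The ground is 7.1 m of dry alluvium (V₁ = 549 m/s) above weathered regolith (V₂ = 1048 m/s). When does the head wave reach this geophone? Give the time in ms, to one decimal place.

t = x/V₂ + 2h·√(V₂²−V₁²)/(V₁V₂).
√(V₂²−V₁²) = √(1048²−549²) = 892.7 m/s; delay term = 2·7.1·892.7/(549·1048) = 0.02203 s.
t = 87.2/1048 + 0.02203 = 0.10524 s.

105.2 ms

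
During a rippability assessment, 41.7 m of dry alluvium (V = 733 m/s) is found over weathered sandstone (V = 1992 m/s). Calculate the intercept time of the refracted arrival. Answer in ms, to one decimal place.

tᵢ = 2h·√(V₂²−V₁²)/(V₁V₂).
√(V₂²−V₁²) = √(1992²−733²) = 1852.2 m/s.
tᵢ = 2·41.7·1852.2/(733·1992) = 0.10580 s.

105.8 ms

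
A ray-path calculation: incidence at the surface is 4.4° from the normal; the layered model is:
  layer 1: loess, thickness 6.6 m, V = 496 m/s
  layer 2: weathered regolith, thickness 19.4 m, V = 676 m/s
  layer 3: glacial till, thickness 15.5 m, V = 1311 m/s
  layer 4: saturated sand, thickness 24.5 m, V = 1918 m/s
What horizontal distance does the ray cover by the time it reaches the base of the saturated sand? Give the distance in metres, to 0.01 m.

13.37 m

Apply Snell's law at each interface; in layer i the horizontal offset is hᵢ·tan θᵢ.
Layer 1: θ = 4.40°; offset = 6.6·tan 4.40° = 0.5078 m.
Layer 2: sin θ = 676·sin 4.4°/496 = 0.1046, θ = 6.00°; offset = 19.4·tan 6.00° = 2.0397 m.
Layer 3: sin θ = 1311·sin 4.4°/496 = 0.2028, θ = 11.70°; offset = 15.5·tan 11.70° = 3.2098 m.
Layer 4: sin θ = 1918·sin 4.4°/496 = 0.2967, θ = 17.26°; offset = 24.5·tan 17.26° = 7.6110 m.
Summing the layer offsets gives 13.3683 m.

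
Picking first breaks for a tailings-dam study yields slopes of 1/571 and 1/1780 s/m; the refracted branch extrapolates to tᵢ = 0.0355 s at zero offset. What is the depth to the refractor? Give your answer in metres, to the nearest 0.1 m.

10.7 m

h = tᵢ·V₁·V₂ / (2·√(V₂²−V₁²)).
√(V₂²−V₁²) = √(1780² − 571²) = 1685.9 m/s.
h = 0.0355 s × 571 × 1780 / (2 × 1685.9) = 10.70 m.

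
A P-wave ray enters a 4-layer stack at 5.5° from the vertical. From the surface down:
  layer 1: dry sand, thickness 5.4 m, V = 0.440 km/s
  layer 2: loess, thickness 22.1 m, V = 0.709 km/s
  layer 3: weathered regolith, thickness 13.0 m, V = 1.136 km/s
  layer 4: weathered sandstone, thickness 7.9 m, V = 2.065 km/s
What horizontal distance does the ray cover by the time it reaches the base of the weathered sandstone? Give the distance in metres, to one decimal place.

p = sin θ₁/V₁ = sin 5.5°/0.440 = 2.1783e-01 s/km is conserved through the stack.
Layer 1: θ = 5.50°; offset = 5.4·tan 5.50° = 0.520 m.
Layer 2: sin θ = p·0.709 = 0.1544 → θ = 8.88°; offset = 22.1·tan 8.88° = 3.455 m.
Layer 3: sin θ = p·1.136 = 0.2475 → θ = 14.33°; offset = 13.0·tan 14.33° = 3.320 m.
Layer 4: sin θ = p·2.065 = 0.4498 → θ = 26.73°; offset = 7.9·tan 26.73° = 3.979 m.
Σ offsets = 11.274 m.

11.3 m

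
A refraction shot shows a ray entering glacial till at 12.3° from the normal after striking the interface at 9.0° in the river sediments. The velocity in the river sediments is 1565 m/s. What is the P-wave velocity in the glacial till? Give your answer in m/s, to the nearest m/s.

Snell's law: sin 9.0°/V₁ = sin 12.3°/V₂.
V₂ = V₁·sin 12.3°/sin 9.0° = 1565 × 1.3618 = 2131.20 m/s.

2131 m/s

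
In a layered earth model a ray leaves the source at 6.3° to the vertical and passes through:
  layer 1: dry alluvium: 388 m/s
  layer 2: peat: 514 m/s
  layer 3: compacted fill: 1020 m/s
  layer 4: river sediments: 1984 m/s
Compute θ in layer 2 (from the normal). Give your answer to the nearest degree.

8°

Snell's law across each interface conserves sin θ / V, so sin θ_2 = V_2·sin θ₁/V₁.
sin θ_2 = 514 × sin 6.3° / 388 = 0.1454.
θ_2 = arcsin 0.1454 = 8.36°.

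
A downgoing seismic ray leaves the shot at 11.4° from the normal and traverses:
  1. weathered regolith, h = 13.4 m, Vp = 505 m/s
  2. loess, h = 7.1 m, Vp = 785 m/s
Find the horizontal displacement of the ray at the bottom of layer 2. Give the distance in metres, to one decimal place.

p = sin θ₁/V₁ = sin 11.4°/505 = 3.9140e-04 s/m is conserved through the stack.
Layer 1: θ = 11.40°; offset = 13.4·tan 11.40° = 2.702 m.
Layer 2: sin θ = p·785 = 0.3072 → θ = 17.89°; offset = 7.1·tan 17.89° = 2.292 m.
Summing the layer offsets gives 4.994 m.

5.0 m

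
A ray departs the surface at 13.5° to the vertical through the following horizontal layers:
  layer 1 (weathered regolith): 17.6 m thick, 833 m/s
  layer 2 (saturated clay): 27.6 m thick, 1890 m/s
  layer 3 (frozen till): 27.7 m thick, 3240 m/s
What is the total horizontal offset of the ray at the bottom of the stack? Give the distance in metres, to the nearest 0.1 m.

Ray parameter p = sin 13.5° / 833 m/s = 2.8025e-04 s/m.
Layer 1: θ = 13.50°; offset = 17.6·tan 13.50° = 4.225 m.
Layer 2: sin θ = p·1890 = 0.5297 → θ = 31.98°; offset = 27.6·tan 31.98° = 17.235 m.
Layer 3: sin θ = p·3240 = 0.9080 → θ = 65.23°; offset = 27.7·tan 65.23° = 60.031 m.
Σ offsets = 81.492 m.

81.5 m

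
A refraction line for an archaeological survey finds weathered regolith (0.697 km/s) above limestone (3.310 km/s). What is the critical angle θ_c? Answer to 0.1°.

12.2°

At critical incidence the refracted ray runs along the interface (θ₂ = 90°), so sin θ_c = V₁/V₂.
θ_c = arcsin(0.697/3.310) = arcsin 0.2106 = 12.16°.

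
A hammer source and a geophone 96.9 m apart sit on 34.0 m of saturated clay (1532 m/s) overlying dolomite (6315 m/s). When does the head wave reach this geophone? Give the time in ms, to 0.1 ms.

58.4 ms

θ_c = arcsin(V₁/V₂) = arcsin(1532/6315) = 14.04°, cos θ_c = 0.9701.
Intercept time tᵢ = 2h cos θ_c / V₁ = 2·34.0·0.9701/1532 = 0.04306 s.
t = x/V₂ + tᵢ = 96.9/6315 + 0.04306 = 0.05840 s.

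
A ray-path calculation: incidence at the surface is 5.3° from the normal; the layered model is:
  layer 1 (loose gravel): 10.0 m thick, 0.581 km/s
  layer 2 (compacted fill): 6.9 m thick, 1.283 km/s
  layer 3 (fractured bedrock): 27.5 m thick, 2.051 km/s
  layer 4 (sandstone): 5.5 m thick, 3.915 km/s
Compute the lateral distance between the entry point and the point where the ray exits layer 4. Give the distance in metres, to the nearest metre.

16 m

Apply Snell's law at each interface; in layer i the horizontal offset is hᵢ·tan θᵢ.
Layer 1: θ = 5.30°; offset = 10.0·tan 5.30° = 0.928 m.
Layer 2: sin θ = 1.283·sin 5.3°/0.581 = 0.2040, θ = 11.77°; offset = 6.9·tan 11.77° = 1.438 m.
Layer 3: sin θ = 2.051·sin 5.3°/0.581 = 0.3261, θ = 19.03°; offset = 27.5·tan 19.03° = 9.486 m.
Layer 4: sin θ = 3.915·sin 5.3°/0.581 = 0.6224, θ = 38.49°; offset = 5.5·tan 38.49° = 4.374 m.
Σ offsets = 16.225 m.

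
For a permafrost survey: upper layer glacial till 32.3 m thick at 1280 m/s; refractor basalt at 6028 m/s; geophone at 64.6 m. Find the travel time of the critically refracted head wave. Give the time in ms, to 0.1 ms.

θ_c = arcsin(V₁/V₂) = arcsin(1280/6028) = 12.26°, cos θ_c = 0.9772.
Intercept time tᵢ = 2h cos θ_c / V₁ = 2·32.3·0.9772/1280 = 0.04932 s.
t = x/V₂ + tᵢ = 64.6/6028 + 0.04932 = 0.06003 s.

60.0 ms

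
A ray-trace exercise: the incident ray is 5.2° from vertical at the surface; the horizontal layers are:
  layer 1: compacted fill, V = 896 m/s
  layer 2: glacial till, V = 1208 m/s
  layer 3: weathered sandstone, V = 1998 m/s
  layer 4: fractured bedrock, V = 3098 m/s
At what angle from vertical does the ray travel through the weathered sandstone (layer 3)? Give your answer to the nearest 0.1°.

11.7°

Ray parameter p = sin 5.2° / 896 = 1.0115e-04 s/m.
sin θ_3 = p·V_3 = 1.0115e-04 × 1998 = 0.2021.
θ_3 = 11.66° from the vertical.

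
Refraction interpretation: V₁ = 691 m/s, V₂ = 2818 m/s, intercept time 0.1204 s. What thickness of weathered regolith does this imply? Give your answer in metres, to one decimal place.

42.9 m

θ_c = arcsin(691/2818) = 14.19°; cos θ_c = 0.9695.
tᵢ = 2h cos θ_c/V₁ ⇒ h = tᵢ·V₁/(2 cos θ_c) = 0.1204·691/(2·0.9695) = 42.91 m.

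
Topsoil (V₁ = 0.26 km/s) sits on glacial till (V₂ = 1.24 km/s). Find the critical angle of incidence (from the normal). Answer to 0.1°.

Critical incidence: sin θ_c = V₁/V₂ = 0.26/1.24 = 0.2097.
θ_c = arcsin 0.2097 = 12.10°.

12.1°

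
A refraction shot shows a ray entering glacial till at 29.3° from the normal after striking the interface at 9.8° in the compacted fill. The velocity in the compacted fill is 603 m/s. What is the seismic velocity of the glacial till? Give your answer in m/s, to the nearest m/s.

sin 9.8° = 0.1702; sin 29.3° = 0.4894.
V₂ = V₁·(sin θ₂/sin θ₁) = 603·(0.4894/0.1702) = 1733.73 m/s.

1734 m/s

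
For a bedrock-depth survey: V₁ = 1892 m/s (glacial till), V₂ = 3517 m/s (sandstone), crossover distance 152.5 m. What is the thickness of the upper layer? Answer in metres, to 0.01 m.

h = (x_cross/2)·√((V₂−V₁)/(V₂+V₁)).
(V₂−V₁)/(V₂+V₁) = (3517−1892)/(3517+1892) = 0.3004; √ = 0.5481.
h = (152.5/2)·0.5481 = 41.79 m.

41.79 m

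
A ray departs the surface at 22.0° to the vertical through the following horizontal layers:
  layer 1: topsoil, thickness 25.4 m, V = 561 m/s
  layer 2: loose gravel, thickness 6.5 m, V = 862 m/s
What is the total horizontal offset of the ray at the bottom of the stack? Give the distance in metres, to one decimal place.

Apply Snell's law at each interface; in layer i the horizontal offset is hᵢ·tan θᵢ.
Layer 1: θ = 22.00°; offset = 25.4·tan 22.00° = 10.262 m.
Layer 2: sin θ = 862·sin 22.0°/561 = 0.5756, θ = 35.14°; offset = 6.5·tan 35.14° = 4.575 m.
Total horizontal offset = 14.838 m.

14.8 m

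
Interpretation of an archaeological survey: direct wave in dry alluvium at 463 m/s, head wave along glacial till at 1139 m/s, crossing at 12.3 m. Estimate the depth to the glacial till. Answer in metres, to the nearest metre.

h = (x_cross/2)·√((V₂−V₁)/(V₂+V₁)).
(V₂−V₁)/(V₂+V₁) = (1139−463)/(1139+463) = 0.4220; √ = 0.6496.
h = (12.3/2)·0.6496 = 4.00 m.

4 m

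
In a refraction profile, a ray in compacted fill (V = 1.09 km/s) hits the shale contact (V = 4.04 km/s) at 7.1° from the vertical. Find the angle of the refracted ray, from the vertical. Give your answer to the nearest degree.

Snell's law: sin θ₂ = (V₂/V₁)·sin θ₁ = (4.04/1.09)·sin 7.1° = 0.4581.
θ₂ = sin⁻¹(0.4581) = 27.27° (from vertical).

27°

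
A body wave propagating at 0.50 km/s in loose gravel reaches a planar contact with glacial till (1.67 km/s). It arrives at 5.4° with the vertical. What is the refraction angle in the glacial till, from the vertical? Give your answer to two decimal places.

Snell's law: sin θ₂ = (V₂/V₁)·sin θ₁ = (1.67/0.50)·sin 5.4° = 0.3143.
θ₂ = arcsin 0.3143 = 18.32° from the normal.

18.32°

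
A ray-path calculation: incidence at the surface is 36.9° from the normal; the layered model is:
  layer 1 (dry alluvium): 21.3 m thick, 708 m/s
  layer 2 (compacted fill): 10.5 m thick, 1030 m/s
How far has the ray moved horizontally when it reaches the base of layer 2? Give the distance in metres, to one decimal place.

Ray parameter p = sin 36.9° / 708 m/s = 8.4805e-04 s/m.
Layer 1: θ = 36.90°; offset = 21.3·tan 36.90° = 15.992 m.
Layer 2: sin θ = p·1030 = 0.8735 → θ = 60.87°; offset = 10.5·tan 60.87° = 18.839 m.
Total horizontal offset = 34.832 m.

34.8 m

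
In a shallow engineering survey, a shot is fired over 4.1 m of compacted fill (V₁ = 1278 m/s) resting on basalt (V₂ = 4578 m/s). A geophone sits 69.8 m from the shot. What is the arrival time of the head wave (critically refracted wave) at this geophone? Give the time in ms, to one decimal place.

t = x/V₂ + 2h·√(V₂²−V₁²)/(V₁V₂).
√(V₂²−V₁²) = √(4578²−1278²) = 4396.0 m/s; delay term = 2·4.1·4396.0/(1278·4578) = 0.00616 s.
t = 69.8/4578 + 0.00616 = 0.02141 s.

21.4 ms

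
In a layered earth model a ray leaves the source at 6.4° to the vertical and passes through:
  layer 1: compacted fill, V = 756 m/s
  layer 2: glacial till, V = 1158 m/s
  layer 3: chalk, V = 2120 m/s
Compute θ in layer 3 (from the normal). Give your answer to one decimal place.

18.2°

Ray parameter p = sin 6.4° / 756 = 1.4745e-04 s/m.
sin θ_3 = p·V_3 = 1.4745e-04 × 2120 = 0.3126.
θ_3 = arcsin 0.3126 = 18.22°.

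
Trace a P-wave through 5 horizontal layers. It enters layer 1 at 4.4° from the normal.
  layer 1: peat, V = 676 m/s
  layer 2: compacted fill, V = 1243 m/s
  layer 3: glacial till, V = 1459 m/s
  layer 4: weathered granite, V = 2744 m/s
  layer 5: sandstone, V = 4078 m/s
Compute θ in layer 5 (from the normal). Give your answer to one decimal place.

27.6°

Snell's law across each interface conserves sin θ / V, so sin θ_5 = V_5·sin θ₁/V₁.
sin θ_5 = 4078 × sin 4.4° / 676 = 0.4628.
θ_5 = arcsin 0.4628 = 27.57°.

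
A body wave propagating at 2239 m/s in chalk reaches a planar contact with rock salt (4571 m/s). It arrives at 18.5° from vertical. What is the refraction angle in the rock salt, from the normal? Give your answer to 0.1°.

sin θ₁/V₁ = sin θ₂/V₂ ⇒ sin θ₂ = 4571·sin 18.5°/2239 = 4571·0.3173/2239 = 0.6478.
θ₂ = arcsin 0.6478 = 40.38° from the normal.

40.4°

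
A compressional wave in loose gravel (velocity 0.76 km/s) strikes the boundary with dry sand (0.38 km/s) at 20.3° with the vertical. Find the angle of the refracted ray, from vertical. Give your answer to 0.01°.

sin θ₁/V₁ = sin θ₂/V₂ ⇒ sin θ₂ = 0.38·sin 20.3°/0.76 = 0.38·0.3469/0.76 = 0.1735.
θ₂ = arcsin 0.1735 = 9.99° from the normal.

9.99°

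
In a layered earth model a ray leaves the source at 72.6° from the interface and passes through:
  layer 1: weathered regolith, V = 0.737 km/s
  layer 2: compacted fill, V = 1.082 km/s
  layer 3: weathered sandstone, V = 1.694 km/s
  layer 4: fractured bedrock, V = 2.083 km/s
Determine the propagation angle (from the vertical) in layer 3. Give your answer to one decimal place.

43.4°

From the normal: θ₁ = 90° − 72.6° = 17.4°.
Ray parameter p = sin 17.4° / 0.737 = 4.0575e-01 s/km.
sin θ_3 = p·V_3 = 4.0575e-01 × 1.694 = 0.6873.
θ_3 = arcsin 0.6873 = 43.42°.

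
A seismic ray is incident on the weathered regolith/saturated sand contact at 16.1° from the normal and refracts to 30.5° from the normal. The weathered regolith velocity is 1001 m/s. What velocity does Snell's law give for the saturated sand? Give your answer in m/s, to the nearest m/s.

1832 m/s

sin 16.1° = 0.2773; sin 30.5° = 0.5075.
V₂ = V₁·(sin θ₂/sin θ₁) = 1001·(0.5075/0.2773) = 1832.02 m/s.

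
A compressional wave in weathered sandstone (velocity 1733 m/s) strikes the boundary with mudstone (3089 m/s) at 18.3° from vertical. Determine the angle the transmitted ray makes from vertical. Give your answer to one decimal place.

34.0°

Snell's law: sin θ₂ = (V₂/V₁)·sin θ₁ = (3089/1733)·sin 18.3° = 0.5597.
θ₂ = arcsin 0.5597 = 34.03° from the normal.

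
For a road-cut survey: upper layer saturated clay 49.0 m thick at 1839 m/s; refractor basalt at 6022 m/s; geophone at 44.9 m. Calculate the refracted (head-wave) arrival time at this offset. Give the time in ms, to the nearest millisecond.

t = x/V₂ + 2h·√(V₂²−V₁²)/(V₁V₂).
√(V₂²−V₁²) = √(6022²−1839²) = 5734.3 m/s; delay term = 2·49.0·5734.3/(1839·6022) = 0.05074 s.
t = 44.9/6022 + 0.05074 = 0.05820 s.

58 ms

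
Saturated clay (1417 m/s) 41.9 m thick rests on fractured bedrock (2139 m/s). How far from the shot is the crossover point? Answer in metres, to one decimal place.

186.0 m

θ_c = arcsin(1417/2139) = 41.49°, so cos θ_c = 0.7491 and tᵢ = 2h cos θ_c/V₁ = 0.0443 s.
At crossover x/V₁ = x/V₂ + tᵢ ⇒ x = tᵢ/(1/V₁ − 1/V₂) = 0.04430/(7.0572e-04 − 4.6751e-04) = 185.98 m.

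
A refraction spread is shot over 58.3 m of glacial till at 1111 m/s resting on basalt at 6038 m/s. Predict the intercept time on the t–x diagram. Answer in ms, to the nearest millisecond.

θ_c = arcsin(V₁/V₂) = arcsin(1111/6038) = 10.60°; cos θ_c = 0.9829.
tᵢ = 2h·cos θ_c / V₁ = 2·58.3·0.9829 / 1111 = 0.10316 s.

103 ms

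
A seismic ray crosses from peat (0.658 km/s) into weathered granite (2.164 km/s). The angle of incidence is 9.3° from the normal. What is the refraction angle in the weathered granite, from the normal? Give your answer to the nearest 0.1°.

32.1°

sin θ₁/V₁ = sin θ₂/V₂ ⇒ sin θ₂ = 2.164·sin 9.3°/0.658 = 2.164·0.1616/0.658 = 0.5315.
θ₂ = arcsin 0.5315 = 32.11° from the normal.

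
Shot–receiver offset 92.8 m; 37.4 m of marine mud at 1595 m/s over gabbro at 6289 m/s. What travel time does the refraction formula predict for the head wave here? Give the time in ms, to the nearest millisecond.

60 ms

t = x/V₂ + 2h·√(V₂²−V₁²)/(V₁V₂).
√(V₂²−V₁²) = √(6289²−1595²) = 6083.4 m/s; delay term = 2·37.4·6083.4/(1595·6289) = 0.04536 s.
t = 92.8/6289 + 0.04536 = 0.06012 s.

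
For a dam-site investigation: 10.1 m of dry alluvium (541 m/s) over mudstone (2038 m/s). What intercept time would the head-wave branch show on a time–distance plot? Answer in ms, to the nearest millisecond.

tᵢ = 2h·√(V₂²−V₁²)/(V₁V₂).
√(V₂²−V₁²) = √(2038²−541²) = 1964.9 m/s.
tᵢ = 2·10.1·1964.9/(541·2038) = 0.03600 s.

36 ms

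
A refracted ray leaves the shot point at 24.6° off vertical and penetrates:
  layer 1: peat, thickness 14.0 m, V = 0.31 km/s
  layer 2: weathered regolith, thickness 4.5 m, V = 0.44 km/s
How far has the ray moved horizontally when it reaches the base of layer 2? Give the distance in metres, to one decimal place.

Ray parameter p = sin 24.6° / 0.31 km/s = 1.3428e+00 s/km.
Layer 1: θ = 24.60°; offset = 14.0·tan 24.60° = 6.410 m.
Layer 2: sin θ = p·0.44 = 0.5909 → θ = 36.22°; offset = 4.5·tan 36.22° = 3.296 m.
Σ offsets = 9.705 m.

9.7 m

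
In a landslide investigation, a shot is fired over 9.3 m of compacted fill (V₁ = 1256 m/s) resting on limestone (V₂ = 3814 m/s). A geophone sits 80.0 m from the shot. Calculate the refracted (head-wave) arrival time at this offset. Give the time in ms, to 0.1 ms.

t = x/V₂ + 2h·√(V₂²−V₁²)/(V₁V₂).
√(V₂²−V₁²) = √(3814²−1256²) = 3601.3 m/s; delay term = 2·9.3·3601.3/(1256·3814) = 0.01398 s.
t = 80.0/3814 + 0.01398 = 0.03496 s.

35.0 ms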